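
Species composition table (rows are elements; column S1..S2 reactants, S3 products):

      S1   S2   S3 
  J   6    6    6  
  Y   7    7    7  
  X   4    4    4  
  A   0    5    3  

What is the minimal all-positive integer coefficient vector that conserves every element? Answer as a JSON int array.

J: 2·6+3·6 = 30 | 5·6 = 30
Y: 2·7+3·7 = 35 | 5·7 = 35
X: 2·4+3·4 = 20 | 5·4 = 20
A: 2·0+3·5 = 15 | 5·3 = 15
gcd(2,3,5) = 1

Coefficients: [2, 3, 5]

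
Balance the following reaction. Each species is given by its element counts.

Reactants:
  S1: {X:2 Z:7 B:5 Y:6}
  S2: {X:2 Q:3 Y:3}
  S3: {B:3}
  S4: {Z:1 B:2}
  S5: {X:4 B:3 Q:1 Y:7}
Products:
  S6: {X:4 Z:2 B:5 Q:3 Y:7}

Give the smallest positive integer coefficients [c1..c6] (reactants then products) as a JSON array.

X: 1·2+5·2+2·0+5·0+3·4 = 24 | 6·4 = 24
Z: 1·7+5·0+2·0+5·1+3·0 = 12 | 6·2 = 12
B: 1·5+5·0+2·3+5·2+3·3 = 30 | 6·5 = 30
Q: 1·0+5·3+2·0+5·0+3·1 = 18 | 6·3 = 18
Y: 1·6+5·3+2·0+5·0+3·7 = 42 | 6·7 = 42
gcd(1,5,2,5,3,6) = 1

Coefficients: [1, 5, 2, 5, 3, 6]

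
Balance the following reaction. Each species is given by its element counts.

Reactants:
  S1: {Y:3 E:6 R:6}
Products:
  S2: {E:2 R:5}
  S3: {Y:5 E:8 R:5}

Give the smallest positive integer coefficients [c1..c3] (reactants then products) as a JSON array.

Y: 5·3 = 15 | 3·0+3·5 = 15
E: 5·6 = 30 | 3·2+3·8 = 30
R: 5·6 = 30 | 3·5+3·5 = 30
gcd(5,3,3) = 1

Coefficients: [5, 3, 3]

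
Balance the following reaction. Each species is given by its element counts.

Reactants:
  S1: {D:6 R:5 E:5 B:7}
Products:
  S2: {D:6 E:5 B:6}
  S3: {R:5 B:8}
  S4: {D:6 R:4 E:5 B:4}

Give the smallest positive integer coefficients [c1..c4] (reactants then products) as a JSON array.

D: 6·6 = 36 | 1·6+2·0+5·6 = 36
R: 6·5 = 30 | 1·0+2·5+5·4 = 30
E: 6·5 = 30 | 1·5+2·0+5·5 = 30
B: 6·7 = 42 | 1·6+2·8+5·4 = 42
gcd(6,1,2,5) = 1

Coefficients: [6, 1, 2, 5]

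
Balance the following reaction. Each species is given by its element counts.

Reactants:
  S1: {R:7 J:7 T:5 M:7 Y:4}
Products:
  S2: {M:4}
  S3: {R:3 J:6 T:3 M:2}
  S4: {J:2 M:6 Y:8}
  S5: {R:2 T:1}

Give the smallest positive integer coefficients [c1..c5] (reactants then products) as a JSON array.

R: 2·7 = 14 | 1·0+2·3+1·0+4·2 = 14
J: 2·7 = 14 | 1·0+2·6+1·2+4·0 = 14
T: 2·5 = 10 | 1·0+2·3+1·0+4·1 = 10
M: 2·7 = 14 | 1·4+2·2+1·6+4·0 = 14
Y: 2·4 = 8 | 1·0+2·0+1·8+4·0 = 8
gcd(2,1,2,1,4) = 1

Coefficients: [2, 1, 2, 1, 4]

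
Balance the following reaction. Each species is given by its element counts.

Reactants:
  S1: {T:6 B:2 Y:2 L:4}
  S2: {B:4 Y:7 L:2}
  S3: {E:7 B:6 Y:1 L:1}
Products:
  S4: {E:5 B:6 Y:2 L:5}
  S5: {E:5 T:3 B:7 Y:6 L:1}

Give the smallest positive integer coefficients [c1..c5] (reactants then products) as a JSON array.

E: 2·0+3·0+5·7 = 35 | 3·5+4·5 = 35
T: 2·6+3·0+5·0 = 12 | 3·0+4·3 = 12
B: 2·2+3·4+5·6 = 46 | 3·6+4·7 = 46
Y: 2·2+3·7+5·1 = 30 | 3·2+4·6 = 30
L: 2·4+3·2+5·1 = 19 | 3·5+4·1 = 19
gcd(2,3,5,3,4) = 1

Coefficients: [2, 3, 5, 3, 4]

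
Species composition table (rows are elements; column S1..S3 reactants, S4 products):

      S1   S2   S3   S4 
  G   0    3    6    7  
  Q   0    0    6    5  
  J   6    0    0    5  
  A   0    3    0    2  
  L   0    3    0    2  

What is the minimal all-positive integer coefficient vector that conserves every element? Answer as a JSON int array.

Coefficients: [5, 4, 5, 6]

G: 5·0+4·3+5·6 = 42 | 6·7 = 42
Q: 5·0+4·0+5·6 = 30 | 6·5 = 30
J: 5·6+4·0+5·0 = 30 | 6·5 = 30
A: 5·0+4·3+5·0 = 12 | 6·2 = 12
L: 5·0+4·3+5·0 = 12 | 6·2 = 12
gcd(5,4,5,6) = 1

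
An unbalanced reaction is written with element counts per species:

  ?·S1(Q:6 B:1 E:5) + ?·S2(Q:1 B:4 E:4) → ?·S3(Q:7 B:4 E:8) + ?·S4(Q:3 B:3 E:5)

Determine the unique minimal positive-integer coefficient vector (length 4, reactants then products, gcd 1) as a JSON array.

Q: 6·6+5·1 = 41 | 5·7+2·3 = 41
B: 6·1+5·4 = 26 | 5·4+2·3 = 26
E: 6·5+5·4 = 50 | 5·8+2·5 = 50
gcd(6,5,5,2) = 1

Coefficients: [6, 5, 5, 2]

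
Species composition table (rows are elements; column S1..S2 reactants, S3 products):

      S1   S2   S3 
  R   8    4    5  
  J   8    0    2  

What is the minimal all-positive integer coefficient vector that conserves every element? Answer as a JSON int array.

R: 1·8+3·4 = 20 | 4·5 = 20
J: 1·8+3·0 = 8 | 4·2 = 8
gcd(1,3,4) = 1

Coefficients: [1, 3, 4]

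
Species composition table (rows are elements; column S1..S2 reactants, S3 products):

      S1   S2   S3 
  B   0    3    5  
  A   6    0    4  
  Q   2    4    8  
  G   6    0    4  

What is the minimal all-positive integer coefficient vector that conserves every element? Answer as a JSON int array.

Coefficients: [2, 5, 3]

B: 2·0+5·3 = 15 | 3·5 = 15
A: 2·6+5·0 = 12 | 3·4 = 12
Q: 2·2+5·4 = 24 | 3·8 = 24
G: 2·6+5·0 = 12 | 3·4 = 12
gcd(2,5,3) = 1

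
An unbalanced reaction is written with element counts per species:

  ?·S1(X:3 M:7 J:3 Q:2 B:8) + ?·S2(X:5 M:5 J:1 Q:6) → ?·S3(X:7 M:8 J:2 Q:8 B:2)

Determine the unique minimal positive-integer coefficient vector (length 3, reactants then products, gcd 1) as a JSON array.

Coefficients: [1, 5, 4]

X: 1·3+5·5 = 28 | 4·7 = 28
M: 1·7+5·5 = 32 | 4·8 = 32
J: 1·3+5·1 = 8 | 4·2 = 8
Q: 1·2+5·6 = 32 | 4·8 = 32
B: 1·8+5·0 = 8 | 4·2 = 8
gcd(1,5,4) = 1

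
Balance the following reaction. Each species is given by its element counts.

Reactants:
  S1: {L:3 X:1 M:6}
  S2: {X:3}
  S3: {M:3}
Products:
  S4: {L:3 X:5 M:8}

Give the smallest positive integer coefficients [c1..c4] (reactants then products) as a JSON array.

Coefficients: [3, 4, 2, 3]

L: 3·3+4·0+2·0 = 9 | 3·3 = 9
X: 3·1+4·3+2·0 = 15 | 3·5 = 15
M: 3·6+4·0+2·3 = 24 | 3·8 = 24
gcd(3,4,2,3) = 1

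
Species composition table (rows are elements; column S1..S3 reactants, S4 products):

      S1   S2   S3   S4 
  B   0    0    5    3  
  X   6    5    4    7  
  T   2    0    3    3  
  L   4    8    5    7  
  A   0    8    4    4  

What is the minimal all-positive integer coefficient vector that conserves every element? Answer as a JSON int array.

Coefficients: [3, 1, 3, 5]

B: 3·0+1·0+3·5 = 15 | 5·3 = 15
X: 3·6+1·5+3·4 = 35 | 5·7 = 35
T: 3·2+1·0+3·3 = 15 | 5·3 = 15
L: 3·4+1·8+3·5 = 35 | 5·7 = 35
A: 3·0+1·8+3·4 = 20 | 5·4 = 20
gcd(3,1,3,5) = 1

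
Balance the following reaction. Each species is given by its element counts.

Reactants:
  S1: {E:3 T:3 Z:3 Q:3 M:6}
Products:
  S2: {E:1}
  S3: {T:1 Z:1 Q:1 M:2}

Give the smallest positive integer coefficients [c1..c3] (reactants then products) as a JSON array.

E: 1·3 = 3 | 3·1+3·0 = 3
T: 1·3 = 3 | 3·0+3·1 = 3
Z: 1·3 = 3 | 3·0+3·1 = 3
Q: 1·3 = 3 | 3·0+3·1 = 3
M: 1·6 = 6 | 3·0+3·2 = 6
gcd(1,3,3) = 1

Coefficients: [1, 3, 3]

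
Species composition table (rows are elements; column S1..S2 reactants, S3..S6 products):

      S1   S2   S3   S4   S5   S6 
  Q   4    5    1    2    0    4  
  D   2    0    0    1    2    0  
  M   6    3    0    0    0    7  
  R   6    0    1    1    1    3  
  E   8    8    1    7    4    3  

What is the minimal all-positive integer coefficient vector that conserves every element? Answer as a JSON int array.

Coefficients: [5, 4, 4, 6, 2, 6]

Q: 5·4+4·5 = 40 | 4·1+6·2+2·0+6·4 = 40
D: 5·2+4·0 = 10 | 4·0+6·1+2·2+6·0 = 10
M: 5·6+4·3 = 42 | 4·0+6·0+2·0+6·7 = 42
R: 5·6+4·0 = 30 | 4·1+6·1+2·1+6·3 = 30
E: 5·8+4·8 = 72 | 4·1+6·7+2·4+6·3 = 72
gcd(5,4,4,6,2,6) = 1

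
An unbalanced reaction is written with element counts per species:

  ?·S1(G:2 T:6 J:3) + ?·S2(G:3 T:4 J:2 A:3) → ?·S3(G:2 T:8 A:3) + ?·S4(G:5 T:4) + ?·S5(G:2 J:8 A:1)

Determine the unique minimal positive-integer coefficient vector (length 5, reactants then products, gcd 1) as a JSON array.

Coefficients: [4, 6, 5, 2, 3]

G: 4·2+6·3 = 26 | 5·2+2·5+3·2 = 26
T: 4·6+6·4 = 48 | 5·8+2·4+3·0 = 48
J: 4·3+6·2 = 24 | 5·0+2·0+3·8 = 24
A: 4·0+6·3 = 18 | 5·3+2·0+3·1 = 18
gcd(4,6,5,2,3) = 1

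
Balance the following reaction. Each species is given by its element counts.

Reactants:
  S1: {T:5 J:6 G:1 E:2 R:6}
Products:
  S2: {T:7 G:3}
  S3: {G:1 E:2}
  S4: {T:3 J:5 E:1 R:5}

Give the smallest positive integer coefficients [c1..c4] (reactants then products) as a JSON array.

Coefficients: [5, 1, 2, 6]

T: 5·5 = 25 | 1·7+2·0+6·3 = 25
J: 5·6 = 30 | 1·0+2·0+6·5 = 30
G: 5·1 = 5 | 1·3+2·1+6·0 = 5
E: 5·2 = 10 | 1·0+2·2+6·1 = 10
R: 5·6 = 30 | 1·0+2·0+6·5 = 30
gcd(5,1,2,6) = 1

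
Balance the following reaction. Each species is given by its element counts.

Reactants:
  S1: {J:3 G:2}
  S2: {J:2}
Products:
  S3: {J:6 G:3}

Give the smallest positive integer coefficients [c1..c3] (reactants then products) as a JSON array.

J: 6·3+3·2 = 24 | 4·6 = 24
G: 6·2+3·0 = 12 | 4·3 = 12
gcd(6,3,4) = 1

Coefficients: [6, 3, 4]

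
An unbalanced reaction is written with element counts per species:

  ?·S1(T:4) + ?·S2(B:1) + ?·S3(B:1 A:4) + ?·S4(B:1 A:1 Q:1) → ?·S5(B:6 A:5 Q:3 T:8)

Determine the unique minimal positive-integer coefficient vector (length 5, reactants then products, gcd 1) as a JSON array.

B: 4·0+5·1+1·1+6·1 = 12 | 2·6 = 12
A: 4·0+5·0+1·4+6·1 = 10 | 2·5 = 10
Q: 4·0+5·0+1·0+6·1 = 6 | 2·3 = 6
T: 4·4+5·0+1·0+6·0 = 16 | 2·8 = 16
gcd(4,5,1,6,2) = 1

Coefficients: [4, 5, 1, 6, 2]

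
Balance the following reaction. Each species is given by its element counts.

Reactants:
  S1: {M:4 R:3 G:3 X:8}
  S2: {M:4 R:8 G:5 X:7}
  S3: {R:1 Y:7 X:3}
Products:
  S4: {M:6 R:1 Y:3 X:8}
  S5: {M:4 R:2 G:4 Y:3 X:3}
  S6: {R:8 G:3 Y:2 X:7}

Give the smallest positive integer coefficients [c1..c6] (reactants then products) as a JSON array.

M: 2·4+5·4+4·0 = 28 | 2·6+4·4+5·0 = 28
R: 2·3+5·8+4·1 = 50 | 2·1+4·2+5·8 = 50
G: 2·3+5·5+4·0 = 31 | 2·0+4·4+5·3 = 31
Y: 2·0+5·0+4·7 = 28 | 2·3+4·3+5·2 = 28
X: 2·8+5·7+4·3 = 63 | 2·8+4·3+5·7 = 63
gcd(2,5,4,2,4,5) = 1

Coefficients: [2, 5, 4, 2, 4, 5]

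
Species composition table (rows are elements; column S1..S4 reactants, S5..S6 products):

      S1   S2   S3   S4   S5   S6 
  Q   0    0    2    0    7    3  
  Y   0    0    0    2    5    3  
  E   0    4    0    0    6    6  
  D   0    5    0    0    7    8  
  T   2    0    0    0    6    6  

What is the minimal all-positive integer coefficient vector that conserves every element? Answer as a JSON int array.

Coefficients: [6, 3, 5, 4, 1, 1]

Q: 6·0+3·0+5·2+4·0 = 10 | 1·7+1·3 = 10
Y: 6·0+3·0+5·0+4·2 = 8 | 1·5+1·3 = 8
E: 6·0+3·4+5·0+4·0 = 12 | 1·6+1·6 = 12
D: 6·0+3·5+5·0+4·0 = 15 | 1·7+1·8 = 15
T: 6·2+3·0+5·0+4·0 = 12 | 1·6+1·6 = 12
gcd(6,3,5,4,1,1) = 1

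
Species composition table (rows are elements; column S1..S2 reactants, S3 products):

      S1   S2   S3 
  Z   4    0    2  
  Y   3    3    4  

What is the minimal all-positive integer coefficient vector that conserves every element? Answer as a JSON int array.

Z: 3·4+5·0 = 12 | 6·2 = 12
Y: 3·3+5·3 = 24 | 6·4 = 24
gcd(3,5,6) = 1

Coefficients: [3, 5, 6]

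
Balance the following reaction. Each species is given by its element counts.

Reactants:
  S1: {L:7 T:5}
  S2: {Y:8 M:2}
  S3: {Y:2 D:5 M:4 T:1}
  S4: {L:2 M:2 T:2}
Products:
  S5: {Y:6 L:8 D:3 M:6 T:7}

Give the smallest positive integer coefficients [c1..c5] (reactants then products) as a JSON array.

Coefficients: [4, 3, 3, 6, 5]

Y: 4·0+3·8+3·2+6·0 = 30 | 5·6 = 30
L: 4·7+3·0+3·0+6·2 = 40 | 5·8 = 40
D: 4·0+3·0+3·5+6·0 = 15 | 5·3 = 15
M: 4·0+3·2+3·4+6·2 = 30 | 5·6 = 30
T: 4·5+3·0+3·1+6·2 = 35 | 5·7 = 35
gcd(4,3,3,6,5) = 1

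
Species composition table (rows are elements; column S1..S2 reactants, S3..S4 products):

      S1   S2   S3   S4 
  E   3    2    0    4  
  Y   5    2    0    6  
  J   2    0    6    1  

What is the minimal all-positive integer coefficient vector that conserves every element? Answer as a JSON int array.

Coefficients: [6, 3, 1, 6]

E: 6·3+3·2 = 24 | 1·0+6·4 = 24
Y: 6·5+3·2 = 36 | 1·0+6·6 = 36
J: 6·2+3·0 = 12 | 1·6+6·1 = 12
gcd(6,3,1,6) = 1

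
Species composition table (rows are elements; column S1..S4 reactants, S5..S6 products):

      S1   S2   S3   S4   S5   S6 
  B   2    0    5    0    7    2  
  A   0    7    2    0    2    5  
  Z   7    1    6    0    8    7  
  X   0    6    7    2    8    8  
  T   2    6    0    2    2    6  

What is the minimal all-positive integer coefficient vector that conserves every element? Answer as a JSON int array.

B: 4·2+3·0+6·5+6·0 = 38 | 4·7+5·2 = 38
A: 4·0+3·7+6·2+6·0 = 33 | 4·2+5·5 = 33
Z: 4·7+3·1+6·6+6·0 = 67 | 4·8+5·7 = 67
X: 4·0+3·6+6·7+6·2 = 72 | 4·8+5·8 = 72
T: 4·2+3·6+6·0+6·2 = 38 | 4·2+5·6 = 38
gcd(4,3,6,6,4,5) = 1

Coefficients: [4, 3, 6, 6, 4, 5]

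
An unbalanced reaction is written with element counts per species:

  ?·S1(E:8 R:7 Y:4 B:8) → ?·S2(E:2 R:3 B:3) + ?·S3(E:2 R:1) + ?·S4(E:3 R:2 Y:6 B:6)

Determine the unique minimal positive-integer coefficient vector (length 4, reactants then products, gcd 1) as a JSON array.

Coefficients: [3, 4, 5, 2]

E: 3·8 = 24 | 4·2+5·2+2·3 = 24
R: 3·7 = 21 | 4·3+5·1+2·2 = 21
Y: 3·4 = 12 | 4·0+5·0+2·6 = 12
B: 3·8 = 24 | 4·3+5·0+2·6 = 24
gcd(3,4,5,2) = 1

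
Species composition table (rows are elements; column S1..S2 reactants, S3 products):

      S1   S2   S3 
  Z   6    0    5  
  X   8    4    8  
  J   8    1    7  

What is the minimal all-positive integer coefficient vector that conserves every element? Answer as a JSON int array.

Z: 5·6+2·0 = 30 | 6·5 = 30
X: 5·8+2·4 = 48 | 6·8 = 48
J: 5·8+2·1 = 42 | 6·7 = 42
gcd(5,2,6) = 1

Coefficients: [5, 2, 6]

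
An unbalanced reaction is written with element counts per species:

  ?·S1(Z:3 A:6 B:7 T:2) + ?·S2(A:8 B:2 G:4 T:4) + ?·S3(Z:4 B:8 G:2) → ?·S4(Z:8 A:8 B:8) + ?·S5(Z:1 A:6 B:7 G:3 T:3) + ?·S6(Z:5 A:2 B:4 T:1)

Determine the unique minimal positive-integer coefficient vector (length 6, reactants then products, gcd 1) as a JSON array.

Coefficients: [4, 3, 3, 1, 6, 2]

Z: 4·3+3·0+3·4 = 24 | 1·8+6·1+2·5 = 24
A: 4·6+3·8+3·0 = 48 | 1·8+6·6+2·2 = 48
B: 4·7+3·2+3·8 = 58 | 1·8+6·7+2·4 = 58
G: 4·0+3·4+3·2 = 18 | 1·0+6·3+2·0 = 18
T: 4·2+3·4+3·0 = 20 | 1·0+6·3+2·1 = 20
gcd(4,3,3,1,6,2) = 1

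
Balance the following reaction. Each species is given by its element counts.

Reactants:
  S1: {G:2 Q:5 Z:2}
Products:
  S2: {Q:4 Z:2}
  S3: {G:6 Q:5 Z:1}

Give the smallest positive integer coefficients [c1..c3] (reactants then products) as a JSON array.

Coefficients: [6, 5, 2]

G: 6·2 = 12 | 5·0+2·6 = 12
Q: 6·5 = 30 | 5·4+2·5 = 30
Z: 6·2 = 12 | 5·2+2·1 = 12
gcd(6,5,2) = 1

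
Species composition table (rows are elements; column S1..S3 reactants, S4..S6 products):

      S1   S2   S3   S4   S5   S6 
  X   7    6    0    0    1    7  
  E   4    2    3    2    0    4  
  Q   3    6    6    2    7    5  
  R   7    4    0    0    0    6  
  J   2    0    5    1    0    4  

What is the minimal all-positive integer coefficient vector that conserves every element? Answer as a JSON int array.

Coefficients: [2, 4, 4, 4, 3, 5]

X: 2·7+4·6+4·0 = 38 | 4·0+3·1+5·7 = 38
E: 2·4+4·2+4·3 = 28 | 4·2+3·0+5·4 = 28
Q: 2·3+4·6+4·6 = 54 | 4·2+3·7+5·5 = 54
R: 2·7+4·4+4·0 = 30 | 4·0+3·0+5·6 = 30
J: 2·2+4·0+4·5 = 24 | 4·1+3·0+5·4 = 24
gcd(2,4,4,4,3,5) = 1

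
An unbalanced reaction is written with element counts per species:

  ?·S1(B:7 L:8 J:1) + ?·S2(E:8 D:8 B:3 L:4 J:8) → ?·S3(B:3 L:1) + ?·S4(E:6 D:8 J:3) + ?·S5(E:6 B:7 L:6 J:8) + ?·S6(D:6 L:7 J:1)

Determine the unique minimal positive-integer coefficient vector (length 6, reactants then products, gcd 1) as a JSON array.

Coefficients: [5, 6, 6, 3, 5, 4]

E: 5·0+6·8 = 48 | 6·0+3·6+5·6+4·0 = 48
D: 5·0+6·8 = 48 | 6·0+3·8+5·0+4·6 = 48
B: 5·7+6·3 = 53 | 6·3+3·0+5·7+4·0 = 53
L: 5·8+6·4 = 64 | 6·1+3·0+5·6+4·7 = 64
J: 5·1+6·8 = 53 | 6·0+3·3+5·8+4·1 = 53
gcd(5,6,6,3,5,4) = 1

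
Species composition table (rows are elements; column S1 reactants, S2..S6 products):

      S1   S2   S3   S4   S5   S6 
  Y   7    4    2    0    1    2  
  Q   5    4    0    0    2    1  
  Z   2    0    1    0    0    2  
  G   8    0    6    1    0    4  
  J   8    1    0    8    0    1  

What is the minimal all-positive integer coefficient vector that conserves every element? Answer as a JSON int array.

Y: 5·7 = 35 | 5·4+4·2+4·0+1·1+3·2 = 35
Q: 5·5 = 25 | 5·4+4·0+4·0+1·2+3·1 = 25
Z: 5·2 = 10 | 5·0+4·1+4·0+1·0+3·2 = 10
G: 5·8 = 40 | 5·0+4·6+4·1+1·0+3·4 = 40
J: 5·8 = 40 | 5·1+4·0+4·8+1·0+3·1 = 40
gcd(5,5,4,4,1,3) = 1

Coefficients: [5, 5, 4, 4, 1, 3]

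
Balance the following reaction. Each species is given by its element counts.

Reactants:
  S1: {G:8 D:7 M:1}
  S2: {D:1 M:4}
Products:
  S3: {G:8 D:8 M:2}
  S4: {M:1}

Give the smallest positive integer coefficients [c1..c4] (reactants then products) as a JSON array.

G: 1·8+1·0 = 8 | 1·8+3·0 = 8
D: 1·7+1·1 = 8 | 1·8+3·0 = 8
M: 1·1+1·4 = 5 | 1·2+3·1 = 5
gcd(1,1,1,3) = 1

Coefficients: [1, 1, 1, 3]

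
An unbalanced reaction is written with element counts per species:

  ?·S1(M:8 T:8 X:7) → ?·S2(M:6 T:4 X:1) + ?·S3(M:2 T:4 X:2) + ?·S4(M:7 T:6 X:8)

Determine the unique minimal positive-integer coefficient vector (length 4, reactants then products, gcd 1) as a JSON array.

M: 3·8 = 24 | 1·6+2·2+2·7 = 24
T: 3·8 = 24 | 1·4+2·4+2·6 = 24
X: 3·7 = 21 | 1·1+2·2+2·8 = 21
gcd(3,1,2,2) = 1

Coefficients: [3, 1, 2, 2]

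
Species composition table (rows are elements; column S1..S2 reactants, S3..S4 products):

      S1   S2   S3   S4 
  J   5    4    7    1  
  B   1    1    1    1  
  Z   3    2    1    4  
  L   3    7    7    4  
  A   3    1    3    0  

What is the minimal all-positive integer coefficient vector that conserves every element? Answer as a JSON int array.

Coefficients: [3, 6, 5, 4]

J: 3·5+6·4 = 39 | 5·7+4·1 = 39
B: 3·1+6·1 = 9 | 5·1+4·1 = 9
Z: 3·3+6·2 = 21 | 5·1+4·4 = 21
L: 3·3+6·7 = 51 | 5·7+4·4 = 51
A: 3·3+6·1 = 15 | 5·3+4·0 = 15
gcd(3,6,5,4) = 1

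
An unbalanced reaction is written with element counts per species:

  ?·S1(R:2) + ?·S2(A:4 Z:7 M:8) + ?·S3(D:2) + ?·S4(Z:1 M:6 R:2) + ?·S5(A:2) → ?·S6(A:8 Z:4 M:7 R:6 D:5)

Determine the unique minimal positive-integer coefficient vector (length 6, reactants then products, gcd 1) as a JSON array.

Coefficients: [5, 1, 5, 1, 6, 2]

A: 5·0+1·4+5·0+1·0+6·2 = 16 | 2·8 = 16
Z: 5·0+1·7+5·0+1·1+6·0 = 8 | 2·4 = 8
M: 5·0+1·8+5·0+1·6+6·0 = 14 | 2·7 = 14
R: 5·2+1·0+5·0+1·2+6·0 = 12 | 2·6 = 12
D: 5·0+1·0+5·2+1·0+6·0 = 10 | 2·5 = 10
gcd(5,1,5,1,6,2) = 1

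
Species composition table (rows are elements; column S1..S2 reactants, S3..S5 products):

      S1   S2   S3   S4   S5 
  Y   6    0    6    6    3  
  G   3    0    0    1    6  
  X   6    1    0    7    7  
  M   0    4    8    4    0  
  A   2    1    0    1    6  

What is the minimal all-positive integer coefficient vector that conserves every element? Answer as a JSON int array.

Coefficients: [5, 5, 1, 3, 2]

Y: 5·6+5·0 = 30 | 1·6+3·6+2·3 = 30
G: 5·3+5·0 = 15 | 1·0+3·1+2·6 = 15
X: 5·6+5·1 = 35 | 1·0+3·7+2·7 = 35
M: 5·0+5·4 = 20 | 1·8+3·4+2·0 = 20
A: 5·2+5·1 = 15 | 1·0+3·1+2·6 = 15
gcd(5,5,1,3,2) = 1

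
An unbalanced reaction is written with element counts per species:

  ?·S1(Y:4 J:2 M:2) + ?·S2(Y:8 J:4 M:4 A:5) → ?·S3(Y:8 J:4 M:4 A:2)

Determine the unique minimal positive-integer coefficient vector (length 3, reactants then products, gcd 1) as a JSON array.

Y: 6·4+2·8 = 40 | 5·8 = 40
J: 6·2+2·4 = 20 | 5·4 = 20
M: 6·2+2·4 = 20 | 5·4 = 20
A: 6·0+2·5 = 10 | 5·2 = 10
gcd(6,2,5) = 1

Coefficients: [6, 2, 5]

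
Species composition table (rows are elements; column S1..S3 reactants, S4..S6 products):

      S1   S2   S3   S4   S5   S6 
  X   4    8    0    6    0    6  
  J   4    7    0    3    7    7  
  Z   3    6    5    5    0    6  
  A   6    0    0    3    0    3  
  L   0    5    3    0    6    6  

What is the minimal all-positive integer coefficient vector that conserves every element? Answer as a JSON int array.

Coefficients: [3, 3, 1, 4, 1, 2]

X: 3·4+3·8+1·0 = 36 | 4·6+1·0+2·6 = 36
J: 3·4+3·7+1·0 = 33 | 4·3+1·7+2·7 = 33
Z: 3·3+3·6+1·5 = 32 | 4·5+1·0+2·6 = 32
A: 3·6+3·0+1·0 = 18 | 4·3+1·0+2·3 = 18
L: 3·0+3·5+1·3 = 18 | 4·0+1·6+2·6 = 18
gcd(3,3,1,4,1,2) = 1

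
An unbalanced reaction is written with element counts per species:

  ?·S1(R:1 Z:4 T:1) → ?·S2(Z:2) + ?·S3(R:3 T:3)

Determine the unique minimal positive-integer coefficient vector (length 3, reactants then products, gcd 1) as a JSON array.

Coefficients: [3, 6, 1]

R: 3·1 = 3 | 6·0+1·3 = 3
Z: 3·4 = 12 | 6·2+1·0 = 12
T: 3·1 = 3 | 6·0+1·3 = 3
gcd(3,6,1) = 1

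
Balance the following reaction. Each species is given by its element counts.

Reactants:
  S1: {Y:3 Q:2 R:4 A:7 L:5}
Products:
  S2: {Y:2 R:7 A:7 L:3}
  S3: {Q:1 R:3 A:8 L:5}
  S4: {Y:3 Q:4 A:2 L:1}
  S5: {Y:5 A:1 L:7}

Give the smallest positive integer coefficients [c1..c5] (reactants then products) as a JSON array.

Coefficients: [5, 2, 2, 2, 1]

Y: 5·3 = 15 | 2·2+2·0+2·3+1·5 = 15
Q: 5·2 = 10 | 2·0+2·1+2·4+1·0 = 10
R: 5·4 = 20 | 2·7+2·3+2·0+1·0 = 20
A: 5·7 = 35 | 2·7+2·8+2·2+1·1 = 35
L: 5·5 = 25 | 2·3+2·5+2·1+1·7 = 25
gcd(5,2,2,2,1) = 1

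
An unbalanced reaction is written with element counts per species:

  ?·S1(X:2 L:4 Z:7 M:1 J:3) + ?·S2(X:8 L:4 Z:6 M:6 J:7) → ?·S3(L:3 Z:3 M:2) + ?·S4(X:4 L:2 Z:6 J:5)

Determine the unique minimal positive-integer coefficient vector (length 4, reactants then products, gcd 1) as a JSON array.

X: 6·2+1·8 = 20 | 6·0+5·4 = 20
L: 6·4+1·4 = 28 | 6·3+5·2 = 28
Z: 6·7+1·6 = 48 | 6·3+5·6 = 48
M: 6·1+1·6 = 12 | 6·2+5·0 = 12
J: 6·3+1·7 = 25 | 6·0+5·5 = 25
gcd(6,1,6,5) = 1

Coefficients: [6, 1, 6, 5]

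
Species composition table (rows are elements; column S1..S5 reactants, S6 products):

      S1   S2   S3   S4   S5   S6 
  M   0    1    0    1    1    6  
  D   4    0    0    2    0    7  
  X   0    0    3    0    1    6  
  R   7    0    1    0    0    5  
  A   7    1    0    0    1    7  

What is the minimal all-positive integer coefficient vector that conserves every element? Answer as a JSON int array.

M: 1·0+4·1+3·0+5·1+3·1 = 12 | 2·6 = 12
D: 1·4+4·0+3·0+5·2+3·0 = 14 | 2·7 = 14
X: 1·0+4·0+3·3+5·0+3·1 = 12 | 2·6 = 12
R: 1·7+4·0+3·1+5·0+3·0 = 10 | 2·5 = 10
A: 1·7+4·1+3·0+5·0+3·1 = 14 | 2·7 = 14
gcd(1,4,3,5,3,2) = 1

Coefficients: [1, 4, 3, 5, 3, 2]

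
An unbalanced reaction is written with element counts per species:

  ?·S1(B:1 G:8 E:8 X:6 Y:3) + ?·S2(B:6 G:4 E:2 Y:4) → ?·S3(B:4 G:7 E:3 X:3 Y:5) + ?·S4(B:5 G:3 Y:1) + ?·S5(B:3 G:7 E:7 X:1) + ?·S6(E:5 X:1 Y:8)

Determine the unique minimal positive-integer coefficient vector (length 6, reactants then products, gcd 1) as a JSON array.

B: 1·1+6·6 = 37 | 1·4+6·5+1·3+2·0 = 37
G: 1·8+6·4 = 32 | 1·7+6·3+1·7+2·0 = 32
E: 1·8+6·2 = 20 | 1·3+6·0+1·7+2·5 = 20
X: 1·6+6·0 = 6 | 1·3+6·0+1·1+2·1 = 6
Y: 1·3+6·4 = 27 | 1·5+6·1+1·0+2·8 = 27
gcd(1,6,1,6,1,2) = 1

Coefficients: [1, 6, 1, 6, 1, 2]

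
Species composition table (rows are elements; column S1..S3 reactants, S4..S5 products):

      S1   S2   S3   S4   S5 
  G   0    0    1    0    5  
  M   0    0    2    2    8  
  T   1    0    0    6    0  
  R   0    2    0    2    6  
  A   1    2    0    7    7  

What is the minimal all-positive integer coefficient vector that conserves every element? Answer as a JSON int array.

Coefficients: [6, 4, 5, 1, 1]

G: 6·0+4·0+5·1 = 5 | 1·0+1·5 = 5
M: 6·0+4·0+5·2 = 10 | 1·2+1·8 = 10
T: 6·1+4·0+5·0 = 6 | 1·6+1·0 = 6
R: 6·0+4·2+5·0 = 8 | 1·2+1·6 = 8
A: 6·1+4·2+5·0 = 14 | 1·7+1·7 = 14
gcd(6,4,5,1,1) = 1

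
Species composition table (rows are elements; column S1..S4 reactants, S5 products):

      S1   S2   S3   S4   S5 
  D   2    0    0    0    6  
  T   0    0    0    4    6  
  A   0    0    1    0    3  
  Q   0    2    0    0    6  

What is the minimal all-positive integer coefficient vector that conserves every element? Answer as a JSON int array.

Coefficients: [6, 6, 6, 3, 2]

D: 6·2+6·0+6·0+3·0 = 12 | 2·6 = 12
T: 6·0+6·0+6·0+3·4 = 12 | 2·6 = 12
A: 6·0+6·0+6·1+3·0 = 6 | 2·3 = 6
Q: 6·0+6·2+6·0+3·0 = 12 | 2·6 = 12
gcd(6,6,6,3,2) = 1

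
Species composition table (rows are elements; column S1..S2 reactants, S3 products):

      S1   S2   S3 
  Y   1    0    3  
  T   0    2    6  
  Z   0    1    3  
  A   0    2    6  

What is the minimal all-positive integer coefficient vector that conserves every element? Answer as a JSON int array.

Y: 3·1+3·0 = 3 | 1·3 = 3
T: 3·0+3·2 = 6 | 1·6 = 6
Z: 3·0+3·1 = 3 | 1·3 = 3
A: 3·0+3·2 = 6 | 1·6 = 6
gcd(3,3,1) = 1

Coefficients: [3, 3, 1]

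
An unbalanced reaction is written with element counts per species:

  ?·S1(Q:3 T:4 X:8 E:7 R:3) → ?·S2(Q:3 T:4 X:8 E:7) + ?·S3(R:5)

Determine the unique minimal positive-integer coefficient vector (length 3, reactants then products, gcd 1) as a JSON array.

Coefficients: [5, 5, 3]

Q: 5·3 = 15 | 5·3+3·0 = 15
T: 5·4 = 20 | 5·4+3·0 = 20
X: 5·8 = 40 | 5·8+3·0 = 40
E: 5·7 = 35 | 5·7+3·0 = 35
R: 5·3 = 15 | 5·0+3·5 = 15
gcd(5,5,3) = 1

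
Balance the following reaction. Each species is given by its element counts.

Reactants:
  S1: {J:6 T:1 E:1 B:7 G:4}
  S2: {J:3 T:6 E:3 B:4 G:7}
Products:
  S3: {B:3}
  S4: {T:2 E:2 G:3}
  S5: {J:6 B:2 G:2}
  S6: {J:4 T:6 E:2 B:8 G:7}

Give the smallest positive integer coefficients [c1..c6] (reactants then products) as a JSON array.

Coefficients: [4, 4, 4, 5, 4, 3]

J: 4·6+4·3 = 36 | 4·0+5·0+4·6+3·4 = 36
T: 4·1+4·6 = 28 | 4·0+5·2+4·0+3·6 = 28
E: 4·1+4·3 = 16 | 4·0+5·2+4·0+3·2 = 16
B: 4·7+4·4 = 44 | 4·3+5·0+4·2+3·8 = 44
G: 4·4+4·7 = 44 | 4·0+5·3+4·2+3·7 = 44
gcd(4,4,4,5,4,3) = 1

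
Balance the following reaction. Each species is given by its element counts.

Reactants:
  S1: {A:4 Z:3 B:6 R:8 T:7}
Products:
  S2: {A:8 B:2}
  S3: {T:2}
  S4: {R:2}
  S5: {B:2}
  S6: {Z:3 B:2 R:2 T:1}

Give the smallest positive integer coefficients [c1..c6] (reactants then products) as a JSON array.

Coefficients: [2, 1, 6, 6, 3, 2]

A: 2·4 = 8 | 1·8+6·0+6·0+3·0+2·0 = 8
Z: 2·3 = 6 | 1·0+6·0+6·0+3·0+2·3 = 6
B: 2·6 = 12 | 1·2+6·0+6·0+3·2+2·2 = 12
R: 2·8 = 16 | 1·0+6·0+6·2+3·0+2·2 = 16
T: 2·7 = 14 | 1·0+6·2+6·0+3·0+2·1 = 14
gcd(2,1,6,6,3,2) = 1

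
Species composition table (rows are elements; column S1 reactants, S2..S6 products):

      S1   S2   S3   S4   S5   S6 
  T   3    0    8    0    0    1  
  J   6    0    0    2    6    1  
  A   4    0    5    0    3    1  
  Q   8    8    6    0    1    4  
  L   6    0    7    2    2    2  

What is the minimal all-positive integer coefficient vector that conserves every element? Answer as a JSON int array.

T: 6·3 = 18 | 3·0+2·8+5·0+4·0+2·1 = 18
J: 6·6 = 36 | 3·0+2·0+5·2+4·6+2·1 = 36
A: 6·4 = 24 | 3·0+2·5+5·0+4·3+2·1 = 24
Q: 6·8 = 48 | 3·8+2·6+5·0+4·1+2·4 = 48
L: 6·6 = 36 | 3·0+2·7+5·2+4·2+2·2 = 36
gcd(6,3,2,5,4,2) = 1

Coefficients: [6, 3, 2, 5, 4, 2]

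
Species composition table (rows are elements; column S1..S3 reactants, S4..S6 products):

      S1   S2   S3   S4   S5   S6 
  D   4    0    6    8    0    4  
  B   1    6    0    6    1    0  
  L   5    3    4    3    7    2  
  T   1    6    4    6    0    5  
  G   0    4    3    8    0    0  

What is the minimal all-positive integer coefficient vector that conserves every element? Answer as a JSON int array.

Coefficients: [4, 3, 4, 3, 4, 4]

D: 4·4+3·0+4·6 = 40 | 3·8+4·0+4·4 = 40
B: 4·1+3·6+4·0 = 22 | 3·6+4·1+4·0 = 22
L: 4·5+3·3+4·4 = 45 | 3·3+4·7+4·2 = 45
T: 4·1+3·6+4·4 = 38 | 3·6+4·0+4·5 = 38
G: 4·0+3·4+4·3 = 24 | 3·8+4·0+4·0 = 24
gcd(4,3,4,3,4,4) = 1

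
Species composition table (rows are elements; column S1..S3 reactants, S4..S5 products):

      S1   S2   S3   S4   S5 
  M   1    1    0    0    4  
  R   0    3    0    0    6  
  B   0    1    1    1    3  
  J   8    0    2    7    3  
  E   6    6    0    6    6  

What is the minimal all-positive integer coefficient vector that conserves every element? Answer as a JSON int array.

Coefficients: [2, 2, 4, 3, 1]

M: 2·1+2·1+4·0 = 4 | 3·0+1·4 = 4
R: 2·0+2·3+4·0 = 6 | 3·0+1·6 = 6
B: 2·0+2·1+4·1 = 6 | 3·1+1·3 = 6
J: 2·8+2·0+4·2 = 24 | 3·7+1·3 = 24
E: 2·6+2·6+4·0 = 24 | 3·6+1·6 = 24
gcd(2,2,4,3,1) = 1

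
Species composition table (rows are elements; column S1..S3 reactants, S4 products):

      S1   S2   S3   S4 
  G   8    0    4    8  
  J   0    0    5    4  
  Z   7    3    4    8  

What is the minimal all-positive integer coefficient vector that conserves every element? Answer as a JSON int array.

G: 3·8+1·0+4·4 = 40 | 5·8 = 40
J: 3·0+1·0+4·5 = 20 | 5·4 = 20
Z: 3·7+1·3+4·4 = 40 | 5·8 = 40
gcd(3,1,4,5) = 1

Coefficients: [3, 1, 4, 5]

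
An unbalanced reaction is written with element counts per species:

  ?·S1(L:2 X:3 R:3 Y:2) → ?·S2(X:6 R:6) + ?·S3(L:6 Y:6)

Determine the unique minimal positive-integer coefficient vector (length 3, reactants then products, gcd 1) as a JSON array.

Coefficients: [6, 3, 2]

L: 6·2 = 12 | 3·0+2·6 = 12
X: 6·3 = 18 | 3·6+2·0 = 18
R: 6·3 = 18 | 3·6+2·0 = 18
Y: 6·2 = 12 | 3·0+2·6 = 12
gcd(6,3,2) = 1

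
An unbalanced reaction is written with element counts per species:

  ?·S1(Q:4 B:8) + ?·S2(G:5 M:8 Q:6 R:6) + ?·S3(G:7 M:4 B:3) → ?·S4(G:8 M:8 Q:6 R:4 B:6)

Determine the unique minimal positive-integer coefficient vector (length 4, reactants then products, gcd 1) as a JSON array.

G: 3·0+4·5+4·7 = 48 | 6·8 = 48
M: 3·0+4·8+4·4 = 48 | 6·8 = 48
Q: 3·4+4·6+4·0 = 36 | 6·6 = 36
R: 3·0+4·6+4·0 = 24 | 6·4 = 24
B: 3·8+4·0+4·3 = 36 | 6·6 = 36
gcd(3,4,4,6) = 1

Coefficients: [3, 4, 4, 6]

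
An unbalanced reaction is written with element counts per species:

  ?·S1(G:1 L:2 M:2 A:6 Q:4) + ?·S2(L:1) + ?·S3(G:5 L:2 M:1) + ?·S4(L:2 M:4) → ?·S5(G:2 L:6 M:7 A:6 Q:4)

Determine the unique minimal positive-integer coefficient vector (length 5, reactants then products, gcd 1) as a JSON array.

G: 5·1+6·0+1·5+6·0 = 10 | 5·2 = 10
L: 5·2+6·1+1·2+6·2 = 30 | 5·6 = 30
M: 5·2+6·0+1·1+6·4 = 35 | 5·7 = 35
A: 5·6+6·0+1·0+6·0 = 30 | 5·6 = 30
Q: 5·4+6·0+1·0+6·0 = 20 | 5·4 = 20
gcd(5,6,1,6,5) = 1

Coefficients: [5, 6, 1, 6, 5]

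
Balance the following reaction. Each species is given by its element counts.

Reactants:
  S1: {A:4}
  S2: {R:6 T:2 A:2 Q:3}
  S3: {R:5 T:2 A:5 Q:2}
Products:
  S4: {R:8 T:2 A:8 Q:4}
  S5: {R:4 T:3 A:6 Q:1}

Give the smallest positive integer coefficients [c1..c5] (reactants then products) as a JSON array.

Coefficients: [3, 2, 4, 3, 2]

R: 3·0+2·6+4·5 = 32 | 3·8+2·4 = 32
T: 3·0+2·2+4·2 = 12 | 3·2+2·3 = 12
A: 3·4+2·2+4·5 = 36 | 3·8+2·6 = 36
Q: 3·0+2·3+4·2 = 14 | 3·4+2·1 = 14
gcd(3,2,4,3,2) = 1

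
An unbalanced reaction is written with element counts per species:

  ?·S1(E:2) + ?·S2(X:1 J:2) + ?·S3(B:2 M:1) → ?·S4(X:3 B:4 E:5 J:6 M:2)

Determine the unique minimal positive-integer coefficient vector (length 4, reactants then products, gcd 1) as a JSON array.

X: 5·0+6·1+4·0 = 6 | 2·3 = 6
B: 5·0+6·0+4·2 = 8 | 2·4 = 8
E: 5·2+6·0+4·0 = 10 | 2·5 = 10
J: 5·0+6·2+4·0 = 12 | 2·6 = 12
M: 5·0+6·0+4·1 = 4 | 2·2 = 4
gcd(5,6,4,2) = 1

Coefficients: [5, 6, 4, 2]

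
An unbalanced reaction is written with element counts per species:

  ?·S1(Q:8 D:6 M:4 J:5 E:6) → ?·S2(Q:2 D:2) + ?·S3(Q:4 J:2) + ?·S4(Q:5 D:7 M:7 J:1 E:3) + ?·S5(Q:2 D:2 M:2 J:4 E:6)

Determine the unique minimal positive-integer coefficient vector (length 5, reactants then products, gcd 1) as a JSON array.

Q: 6·8 = 48 | 6·2+4·4+2·5+5·2 = 48
D: 6·6 = 36 | 6·2+4·0+2·7+5·2 = 36
M: 6·4 = 24 | 6·0+4·0+2·7+5·2 = 24
J: 6·5 = 30 | 6·0+4·2+2·1+5·4 = 30
E: 6·6 = 36 | 6·0+4·0+2·3+5·6 = 36
gcd(6,6,4,2,5) = 1

Coefficients: [6, 6, 4, 2, 5]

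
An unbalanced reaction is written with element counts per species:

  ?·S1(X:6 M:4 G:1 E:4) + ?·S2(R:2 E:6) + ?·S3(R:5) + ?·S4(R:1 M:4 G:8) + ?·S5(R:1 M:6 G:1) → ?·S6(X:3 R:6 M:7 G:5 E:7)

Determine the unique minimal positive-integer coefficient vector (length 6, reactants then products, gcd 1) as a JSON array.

X: 3·6+5·0+4·0+3·0+3·0 = 18 | 6·3 = 18
R: 3·0+5·2+4·5+3·1+3·1 = 36 | 6·6 = 36
M: 3·4+5·0+4·0+3·4+3·6 = 42 | 6·7 = 42
G: 3·1+5·0+4·0+3·8+3·1 = 30 | 6·5 = 30
E: 3·4+5·6+4·0+3·0+3·0 = 42 | 6·7 = 42
gcd(3,5,4,3,3,6) = 1

Coefficients: [3, 5, 4, 3, 3, 6]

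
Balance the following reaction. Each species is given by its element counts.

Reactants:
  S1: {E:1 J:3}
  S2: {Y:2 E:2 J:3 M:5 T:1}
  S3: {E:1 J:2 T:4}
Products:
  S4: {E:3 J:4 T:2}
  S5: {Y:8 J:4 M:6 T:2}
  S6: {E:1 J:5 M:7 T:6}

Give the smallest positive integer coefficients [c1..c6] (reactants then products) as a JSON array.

Y: 4·0+4·2+5·0 = 8 | 5·0+1·8+2·0 = 8
E: 4·1+4·2+5·1 = 17 | 5·3+1·0+2·1 = 17
J: 4·3+4·3+5·2 = 34 | 5·4+1·4+2·5 = 34
M: 4·0+4·5+5·0 = 20 | 5·0+1·6+2·7 = 20
T: 4·0+4·1+5·4 = 24 | 5·2+1·2+2·6 = 24
gcd(4,4,5,5,1,2) = 1

Coefficients: [4, 4, 5, 5, 1, 2]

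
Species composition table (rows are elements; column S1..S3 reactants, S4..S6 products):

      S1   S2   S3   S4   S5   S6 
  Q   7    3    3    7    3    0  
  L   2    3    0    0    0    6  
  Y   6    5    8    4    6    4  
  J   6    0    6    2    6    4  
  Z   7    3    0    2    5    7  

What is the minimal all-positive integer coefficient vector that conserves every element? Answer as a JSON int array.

Coefficients: [6, 2, 1, 6, 3, 3]

Q: 6·7+2·3+1·3 = 51 | 6·7+3·3+3·0 = 51
L: 6·2+2·3+1·0 = 18 | 6·0+3·0+3·6 = 18
Y: 6·6+2·5+1·8 = 54 | 6·4+3·6+3·4 = 54
J: 6·6+2·0+1·6 = 42 | 6·2+3·6+3·4 = 42
Z: 6·7+2·3+1·0 = 48 | 6·2+3·5+3·7 = 48
gcd(6,2,1,6,3,3) = 1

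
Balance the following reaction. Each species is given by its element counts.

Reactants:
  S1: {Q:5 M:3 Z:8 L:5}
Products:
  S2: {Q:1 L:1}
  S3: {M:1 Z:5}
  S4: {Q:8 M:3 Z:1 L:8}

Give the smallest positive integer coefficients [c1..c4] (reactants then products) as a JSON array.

Coefficients: [2, 2, 3, 1]

Q: 2·5 = 10 | 2·1+3·0+1·8 = 10
M: 2·3 = 6 | 2·0+3·1+1·3 = 6
Z: 2·8 = 16 | 2·0+3·5+1·1 = 16
L: 2·5 = 10 | 2·1+3·0+1·8 = 10
gcd(2,2,3,1) = 1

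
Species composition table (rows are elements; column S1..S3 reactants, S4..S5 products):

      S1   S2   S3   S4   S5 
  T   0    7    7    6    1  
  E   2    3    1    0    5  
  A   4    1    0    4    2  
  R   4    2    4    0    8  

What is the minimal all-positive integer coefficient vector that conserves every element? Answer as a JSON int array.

T: 4·0+2·7+1·7 = 21 | 3·6+3·1 = 21
E: 4·2+2·3+1·1 = 15 | 3·0+3·5 = 15
A: 4·4+2·1+1·0 = 18 | 3·4+3·2 = 18
R: 4·4+2·2+1·4 = 24 | 3·0+3·8 = 24
gcd(4,2,1,3,3) = 1

Coefficients: [4, 2, 1, 3, 3]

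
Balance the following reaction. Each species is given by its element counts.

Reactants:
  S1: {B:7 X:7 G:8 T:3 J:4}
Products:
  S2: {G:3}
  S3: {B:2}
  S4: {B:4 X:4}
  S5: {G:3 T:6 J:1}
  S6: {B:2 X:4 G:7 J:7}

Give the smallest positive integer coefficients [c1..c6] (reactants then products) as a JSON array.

B: 4·7 = 28 | 4·0+2·2+5·4+2·0+2·2 = 28
X: 4·7 = 28 | 4·0+2·0+5·4+2·0+2·4 = 28
G: 4·8 = 32 | 4·3+2·0+5·0+2·3+2·7 = 32
T: 4·3 = 12 | 4·0+2·0+5·0+2·6+2·0 = 12
J: 4·4 = 16 | 4·0+2·0+5·0+2·1+2·7 = 16
gcd(4,4,2,5,2,2) = 1

Coefficients: [4, 4, 2, 5, 2, 2]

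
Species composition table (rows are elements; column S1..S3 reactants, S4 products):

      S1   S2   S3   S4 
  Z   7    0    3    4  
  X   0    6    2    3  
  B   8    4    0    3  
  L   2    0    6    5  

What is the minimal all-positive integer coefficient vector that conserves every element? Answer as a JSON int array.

Coefficients: [1, 1, 3, 4]

Z: 1·7+1·0+3·3 = 16 | 4·4 = 16
X: 1·0+1·6+3·2 = 12 | 4·3 = 12
B: 1·8+1·4+3·0 = 12 | 4·3 = 12
L: 1·2+1·0+3·6 = 20 | 4·5 = 20
gcd(1,1,3,4) = 1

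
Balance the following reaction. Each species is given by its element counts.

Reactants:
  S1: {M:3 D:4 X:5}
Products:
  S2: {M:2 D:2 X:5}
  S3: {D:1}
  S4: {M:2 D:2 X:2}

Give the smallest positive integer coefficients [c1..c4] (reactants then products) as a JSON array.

M: 6·3 = 18 | 4·2+6·0+5·2 = 18
D: 6·4 = 24 | 4·2+6·1+5·2 = 24
X: 6·5 = 30 | 4·5+6·0+5·2 = 30
gcd(6,4,6,5) = 1

Coefficients: [6, 4, 6, 5]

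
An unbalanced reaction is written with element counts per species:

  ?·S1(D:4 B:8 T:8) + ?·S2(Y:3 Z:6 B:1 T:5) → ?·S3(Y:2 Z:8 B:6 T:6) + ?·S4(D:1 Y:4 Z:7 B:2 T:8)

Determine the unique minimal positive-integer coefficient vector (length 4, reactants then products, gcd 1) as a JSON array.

D: 1·4+6·0 = 4 | 1·0+4·1 = 4
Y: 1·0+6·3 = 18 | 1·2+4·4 = 18
Z: 1·0+6·6 = 36 | 1·8+4·7 = 36
B: 1·8+6·1 = 14 | 1·6+4·2 = 14
T: 1·8+6·5 = 38 | 1·6+4·8 = 38
gcd(1,6,1,4) = 1

Coefficients: [1, 6, 1, 4]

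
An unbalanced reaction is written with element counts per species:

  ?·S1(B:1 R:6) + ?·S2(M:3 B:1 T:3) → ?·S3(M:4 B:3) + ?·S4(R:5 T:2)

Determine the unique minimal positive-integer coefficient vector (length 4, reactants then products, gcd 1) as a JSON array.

M: 5·0+4·3 = 12 | 3·4+6·0 = 12
B: 5·1+4·1 = 9 | 3·3+6·0 = 9
R: 5·6+4·0 = 30 | 3·0+6·5 = 30
T: 5·0+4·3 = 12 | 3·0+6·2 = 12
gcd(5,4,3,6) = 1

Coefficients: [5, 4, 3, 6]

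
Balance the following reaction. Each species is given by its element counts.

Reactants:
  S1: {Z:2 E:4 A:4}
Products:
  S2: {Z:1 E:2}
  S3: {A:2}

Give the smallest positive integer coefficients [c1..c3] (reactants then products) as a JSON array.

Coefficients: [1, 2, 2]

Z: 1·2 = 2 | 2·1+2·0 = 2
E: 1·4 = 4 | 2·2+2·0 = 4
A: 1·4 = 4 | 2·0+2·2 = 4
gcd(1,2,2) = 1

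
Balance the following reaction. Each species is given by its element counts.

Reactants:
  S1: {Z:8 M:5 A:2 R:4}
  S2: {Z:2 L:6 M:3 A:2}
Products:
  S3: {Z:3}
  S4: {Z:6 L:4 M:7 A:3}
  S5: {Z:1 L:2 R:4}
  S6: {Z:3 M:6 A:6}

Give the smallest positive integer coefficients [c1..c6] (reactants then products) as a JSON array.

Z: 6·8+6·2 = 60 | 5·3+6·6+6·1+1·3 = 60
L: 6·0+6·6 = 36 | 5·0+6·4+6·2+1·0 = 36
M: 6·5+6·3 = 48 | 5·0+6·7+6·0+1·6 = 48
A: 6·2+6·2 = 24 | 5·0+6·3+6·0+1·6 = 24
R: 6·4+6·0 = 24 | 5·0+6·0+6·4+1·0 = 24
gcd(6,6,5,6,6,1) = 1

Coefficients: [6, 6, 5, 6, 6, 1]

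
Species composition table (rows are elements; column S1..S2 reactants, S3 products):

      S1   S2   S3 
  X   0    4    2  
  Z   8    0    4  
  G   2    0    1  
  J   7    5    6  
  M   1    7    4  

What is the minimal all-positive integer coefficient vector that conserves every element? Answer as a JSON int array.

Coefficients: [1, 1, 2]

X: 1·0+1·4 = 4 | 2·2 = 4
Z: 1·8+1·0 = 8 | 2·4 = 8
G: 1·2+1·0 = 2 | 2·1 = 2
J: 1·7+1·5 = 12 | 2·6 = 12
M: 1·1+1·7 = 8 | 2·4 = 8
gcd(1,1,2) = 1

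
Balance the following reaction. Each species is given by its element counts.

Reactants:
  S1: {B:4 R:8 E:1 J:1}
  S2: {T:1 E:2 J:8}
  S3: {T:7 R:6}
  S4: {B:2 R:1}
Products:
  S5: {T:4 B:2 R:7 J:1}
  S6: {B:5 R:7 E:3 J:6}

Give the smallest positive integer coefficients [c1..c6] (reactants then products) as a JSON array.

T: 6·0+3·1+3·7+4·0 = 24 | 6·4+4·0 = 24
B: 6·4+3·0+3·0+4·2 = 32 | 6·2+4·5 = 32
R: 6·8+3·0+3·6+4·1 = 70 | 6·7+4·7 = 70
E: 6·1+3·2+3·0+4·0 = 12 | 6·0+4·3 = 12
J: 6·1+3·8+3·0+4·0 = 30 | 6·1+4·6 = 30
gcd(6,3,3,4,6,4) = 1

Coefficients: [6, 3, 3, 4, 6, 4]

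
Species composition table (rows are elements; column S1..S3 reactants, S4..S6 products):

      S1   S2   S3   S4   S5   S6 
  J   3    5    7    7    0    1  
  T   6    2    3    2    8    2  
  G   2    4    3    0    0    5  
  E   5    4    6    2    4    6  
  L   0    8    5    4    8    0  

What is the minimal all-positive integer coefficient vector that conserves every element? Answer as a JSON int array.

Coefficients: [2, 1, 4, 5, 1, 4]

J: 2·3+1·5+4·7 = 39 | 5·7+1·0+4·1 = 39
T: 2·6+1·2+4·3 = 26 | 5·2+1·8+4·2 = 26
G: 2·2+1·4+4·3 = 20 | 5·0+1·0+4·5 = 20
E: 2·5+1·4+4·6 = 38 | 5·2+1·4+4·6 = 38
L: 2·0+1·8+4·5 = 28 | 5·4+1·8+4·0 = 28
gcd(2,1,4,5,1,4) = 1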